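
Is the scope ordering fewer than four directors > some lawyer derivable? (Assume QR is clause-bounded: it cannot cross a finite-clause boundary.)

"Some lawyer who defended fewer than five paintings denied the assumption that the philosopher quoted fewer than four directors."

No

The DP *fewer than four directors* is contained in the complex NP *the assumption that the philosopher quoted fewer than four directors*.
A that-clause complement to a noun is an island; QR cannot cross the NP boundary.
The inverse ordering *fewer than four directors* > *some lawyer* is therefore underivable.
(Only the surface reading survives: one fixed lawyer with respect to all the relevant directors.)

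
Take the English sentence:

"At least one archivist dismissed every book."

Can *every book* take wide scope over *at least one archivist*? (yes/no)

Yes

Both DPs are arguments of the same predicate; there is no clause or island boundary between them.
QR within a single clause is free, so the lower quantifier may take scope over the higher one.
Both orderings are possible: *at least one archivist* > *every book* and *every book* > *at least one archivist*.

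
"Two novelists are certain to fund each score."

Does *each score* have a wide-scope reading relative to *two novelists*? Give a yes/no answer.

Yes

*each score* is inside a raising infinitive, which is transparent to QR (no CP barrier), so it behaves as a matrix argument.
Since no island is crossed, the inverse ordering is licensed alongside surface scope.
So *each score* > *two novelists* is among the available readings.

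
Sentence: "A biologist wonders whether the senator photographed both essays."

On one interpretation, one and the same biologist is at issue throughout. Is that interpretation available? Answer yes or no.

Yes

The paraphrase describes the scope ordering *a biologist* > *both essays*.
Nothing needs to raise for *a biologist* > *both essays*, so no island constraint is at stake.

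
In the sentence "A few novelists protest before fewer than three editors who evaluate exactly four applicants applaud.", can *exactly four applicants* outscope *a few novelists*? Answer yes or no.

No

*exactly four applicants* occurs within the relative clause *who evaluate exactly four applicants*, which is itself inside the adjunct *before fewer than three editors who evaluate exactly four applicants applaud*.
Both the relative clause and the enclosing adjunct are scope islands; QR cannot cross either.
*exactly four applicants* > *a few novelists* would require crossing that boundary, which is illicit.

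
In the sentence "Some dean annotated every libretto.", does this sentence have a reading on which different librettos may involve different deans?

Yes

That reading corresponds to *every libretto* > *some dean*.
*some dean* and *every libretto* are co-arguments of the matrix verb, with nothing but a clause-internal boundary between them.
Nothing blocks QR of the lower DP to a position above the higher one, so inverse scope is available.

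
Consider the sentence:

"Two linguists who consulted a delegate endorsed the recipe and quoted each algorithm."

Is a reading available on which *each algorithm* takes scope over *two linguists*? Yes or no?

No

Structurally, *each algorithm* is inside one conjunct of the coordinate structure (*quoted each algorithm*).
A quantifier cannot raise out of one conjunct of a coordination across the whole coordinate structure — the CSC applies to QR.
The inverse ordering *each algorithm* > *two linguists* is therefore underivable.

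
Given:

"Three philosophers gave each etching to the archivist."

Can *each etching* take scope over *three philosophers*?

Yes

Both DPs are arguments of the same predicate; there is no clause or island boundary between them.
No island intervenes, so both surface and inverse scope are derivable.
Both orderings are possible: *three philosophers* > *each etching* and *each etching* > *three philosophers*.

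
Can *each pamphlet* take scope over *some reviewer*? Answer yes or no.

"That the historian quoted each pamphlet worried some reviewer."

Structurally, *each pamphlet* is inside the sentential subject *that the historian quoted each pamphlet*.
The subject-island constraint blocks QR out of a clausal subject.
So the wide-scope reading for *each pamphlet* is blocked.

No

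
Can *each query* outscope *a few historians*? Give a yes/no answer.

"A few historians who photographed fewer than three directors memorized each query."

The relative clause *who photographed fewer than three directors* modifies *a few historians*, but *each query* is not inside that relative clause — it is an argument of the matrix verb.
QR within a single clause is free, so the lower quantifier may take scope over the higher one.
So *each query* > *a few historians* is among the available readings.

Yes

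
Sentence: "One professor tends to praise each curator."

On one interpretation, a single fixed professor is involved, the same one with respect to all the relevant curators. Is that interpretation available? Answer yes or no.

Yes

That reading corresponds to *one professor* > *each curator*.
That is the surface-scope ordering, which is always one of the available readings — island constraints only ever restrict inverse scope.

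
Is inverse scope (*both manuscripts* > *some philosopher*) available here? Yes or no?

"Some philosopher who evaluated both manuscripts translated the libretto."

No

*both manuscripts* sits inside the relative clause *who evaluated both manuscripts*.
Relative clauses block scope extraction: QR cannot target a position outside the modified NP.
The inverse ordering *both manuscripts* > *some philosopher* is therefore underivable.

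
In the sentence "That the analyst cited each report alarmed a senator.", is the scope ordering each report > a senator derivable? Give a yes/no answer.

No

The DP *each report* is contained in the sentential subject *that the analyst cited each report*.
Clausal subjects are scope islands; QR from inside the subject into the matrix is barred.
So *each report* cannot raise to a position above *a senator*.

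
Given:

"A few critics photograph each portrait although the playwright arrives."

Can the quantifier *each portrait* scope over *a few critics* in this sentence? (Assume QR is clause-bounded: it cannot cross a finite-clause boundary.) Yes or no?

The adjunct island is irrelevant here — *each portrait* and *a few critics* are both in the matrix clause.
Ordinary QR to a clause-peripheral position gives the wide-scope LF for the lower DP.

Yes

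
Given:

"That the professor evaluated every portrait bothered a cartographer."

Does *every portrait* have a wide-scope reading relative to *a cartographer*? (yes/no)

No

The DP *every portrait* is contained in the sentential subject *that the professor evaluated every portrait*.
The Sentential Subject Constraint rules out raising the quantifier out of the that-clause subject.
So *every portrait* cannot raise to a position above *a cartographer*.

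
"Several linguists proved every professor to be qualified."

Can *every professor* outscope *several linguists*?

Yes

ECM infinitives lack a CP barrier, so *every professor* can QR over the matrix subject *several linguists*.
Since no island is crossed, the inverse ordering is licensed alongside surface scope.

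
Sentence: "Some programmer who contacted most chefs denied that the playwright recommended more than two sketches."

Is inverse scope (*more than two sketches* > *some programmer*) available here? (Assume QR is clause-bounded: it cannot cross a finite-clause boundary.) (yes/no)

Structurally, *more than two sketches* is inside the finite complement clause *that the playwright recommended more than two sketches*.
With QR restricted to its own tensed clause, the embedded quantifier cannot reach a matrix scope position.
There is no licit LF on which *more than two sketches* c-commands *some programmer*.

No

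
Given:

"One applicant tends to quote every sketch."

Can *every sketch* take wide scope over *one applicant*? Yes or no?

Yes

Raising constructions are monoclausal for scope purposes; *every sketch* is not separated from *one applicant* by any island.
Ordinary QR to a clause-peripheral position gives the wide-scope LF for the lower DP.
Both orderings are possible: *one applicant* > *every sketch* and *every sketch* > *one applicant*.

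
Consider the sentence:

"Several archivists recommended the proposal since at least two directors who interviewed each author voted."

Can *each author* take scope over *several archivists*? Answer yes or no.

No

*each author* occurs within the relative clause *who interviewed each author*, which is itself inside the adjunct *since at least two directors who interviewed each author voted*.
Two island boundaries intervene — the relative clause and the adjunct. Either alone would block QR.
Hence only narrow scope for *each author* (under *several archivists*) survives.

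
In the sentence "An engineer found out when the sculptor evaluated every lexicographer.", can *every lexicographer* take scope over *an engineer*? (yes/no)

*every lexicographer* sits inside the embedded question *when the sculptor evaluated every lexicographer*.
Embedded questions are wh-islands: a quantifier inside an indirect question cannot QR into the matrix clause.
*every lexicographer* is confined to the island and cannot take scope over *an engineer*.

No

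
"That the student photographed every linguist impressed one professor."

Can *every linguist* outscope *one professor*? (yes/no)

No

*every linguist* is embedded in the sentential subject *that the student photographed every linguist*.
Clausal subjects are scope islands; QR from inside the subject into the matrix is barred.
*every linguist* > *one professor* would require crossing that boundary, which is illicit.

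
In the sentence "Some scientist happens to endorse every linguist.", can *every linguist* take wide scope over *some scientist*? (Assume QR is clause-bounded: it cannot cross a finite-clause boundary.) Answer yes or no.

Infinitival complements of raising predicates do not block QR; *every linguist* and *some scientist* are effectively clausemates.
QR within a single clause is free, so the lower quantifier may take scope over the higher one.
So *every linguist* > *some scientist* is among the available readings.

Yes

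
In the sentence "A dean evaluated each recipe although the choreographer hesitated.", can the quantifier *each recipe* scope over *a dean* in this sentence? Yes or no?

Yes

*each recipe* is a matrix argument; the adjunct is an island but the target quantifier is outside it.
No island intervenes, so both surface and inverse scope are derivable.
The sentence is scopally ambiguous between *a dean* > *each recipe* and *each recipe* > *a dean*.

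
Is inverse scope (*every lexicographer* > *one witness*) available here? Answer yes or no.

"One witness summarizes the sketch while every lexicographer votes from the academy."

*every lexicographer* occurs within the adjunct clause *while every lexicographer votes from the academy*.
Adjunct clauses are scope islands: a quantifier inside an adjunct cannot raise into the matrix clause.
The inverse ordering *every lexicographer* > *one witness* is therefore underivable.
(Only the surface reading survives: one fixed witness with respect to all the relevant lexicographers.)

No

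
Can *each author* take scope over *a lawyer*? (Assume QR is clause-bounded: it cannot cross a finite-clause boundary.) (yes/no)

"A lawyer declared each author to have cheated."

Yes

*each author* is the subject of an ECM infinitive — the infinitival complement of an ECM verb is not a scope island, so *each author* can raise into the matrix clause.
Clause-internal QR can adjoin the lower DP above the subject, yielding the inverse reading.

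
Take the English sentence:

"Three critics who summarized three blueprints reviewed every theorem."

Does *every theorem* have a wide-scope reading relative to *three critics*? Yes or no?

Although the sentence contains a relative clause (*who summarized three blueprints*), *every theorem* is outside it, in the matrix VP.
With no island boundary between them, the object can take inverse scope over the subject via ordinary QR within the clause.
The sentence is scopally ambiguous between *three critics* > *every theorem* and *every theorem* > *three critics*.

Yes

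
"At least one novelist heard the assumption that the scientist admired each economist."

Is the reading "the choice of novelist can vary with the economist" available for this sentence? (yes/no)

That reading corresponds to *each economist* > *at least one novelist*.
Structurally, *each economist* is inside the complex NP *the assumption that the scientist admired each economist*.
A that-clause complement to a noun is an island; QR cannot cross the NP boundary.
There is no licit LF on which *each economist* c-commands *at least one novelist*.

No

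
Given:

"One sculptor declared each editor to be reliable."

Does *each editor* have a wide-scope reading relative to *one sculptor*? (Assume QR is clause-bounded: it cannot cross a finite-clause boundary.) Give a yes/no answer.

Yes

*each editor* is the subject of an ECM infinitive — the infinitival complement of an ECM verb is not a scope island, so *each editor* can raise into the matrix clause.
Since no island is crossed, the inverse ordering is licensed alongside surface scope.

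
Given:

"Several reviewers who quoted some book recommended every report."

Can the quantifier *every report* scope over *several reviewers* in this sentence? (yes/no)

Yes

The RC *who quoted some book* is an island, but *every report* is not inside it — it is the matrix object, a clausemate of *several reviewers*.
Since no island is crossed, the inverse ordering is licensed alongside surface scope.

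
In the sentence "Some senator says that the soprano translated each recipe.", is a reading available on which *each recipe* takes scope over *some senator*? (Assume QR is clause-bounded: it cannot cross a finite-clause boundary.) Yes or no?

No

*each recipe* occurs within the finite complement clause *that the soprano translated each recipe*.
Given the clause-boundedness assumption, QR cannot cross the finite CP into the matrix.
So *each recipe* cannot raise high enough to outscope *some senator*; only the surface ordering *some senator* > *each recipe* is available.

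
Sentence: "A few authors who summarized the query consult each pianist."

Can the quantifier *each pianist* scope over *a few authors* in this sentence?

Yes

*each pianist* is a matrix argument; only *a few authors* is modified by the relative clause *who summarized the query*, so the RC island is irrelevant to the target quantifier.
Ordinary QR to a clause-peripheral position gives the wide-scope LF for the lower DP.
So *each pianist* > *a few authors* is among the available readings.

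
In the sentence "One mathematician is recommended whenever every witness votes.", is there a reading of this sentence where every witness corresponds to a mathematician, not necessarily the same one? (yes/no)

No

The paraphrase describes the scope ordering *every witness* > *one mathematician*.
*every witness* sits inside the adjunct clause *whenever every witness votes*.
Since the clause is an adjunct (not a complement), the Adjunct Condition blocks QR across its edge.
So the wide-scope reading for *every witness* is blocked.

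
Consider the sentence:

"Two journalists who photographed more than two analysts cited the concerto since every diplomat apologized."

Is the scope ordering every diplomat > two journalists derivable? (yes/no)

No

*every diplomat* is embedded in the adjunct clause *since every diplomat apologized*.
Adjuncts are opaque for quantifier raising; a quantifier in an adjunct stays inside it.
*every diplomat* > *two journalists* would require crossing that boundary, which is illicit.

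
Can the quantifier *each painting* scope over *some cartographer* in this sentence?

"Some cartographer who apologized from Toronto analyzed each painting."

*each painting* sits in the matrix clause, not in the relative clause on *some cartographer*.
Nothing blocks QR of the lower DP to a position above the higher one, so inverse scope is available.
Both orderings are possible: *some cartographer* > *each painting* and *each painting* > *some cartographer*.

Yes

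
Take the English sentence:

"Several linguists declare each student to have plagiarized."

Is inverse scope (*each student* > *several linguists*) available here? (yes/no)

ECM infinitives lack a CP barrier, so *each student* can QR over the matrix subject *several linguists*.
Nothing blocks QR of the lower DP to a position above the higher one, so inverse scope is available.
Both orderings are possible: *several linguists* > *each student* and *each student* > *several linguists*.

Yes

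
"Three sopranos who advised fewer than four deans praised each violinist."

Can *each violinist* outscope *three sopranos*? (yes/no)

Yes

*each violinist* sits in the matrix clause, not in the relative clause on *three sopranos*.
QR within a single clause is free, so the lower quantifier may take scope over the higher one.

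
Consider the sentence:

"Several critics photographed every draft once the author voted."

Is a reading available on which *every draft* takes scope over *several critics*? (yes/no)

Neither queried DP is inside the adjunct, so the adjunct-island constraint does not apply.
Nothing blocks QR of the lower DP to a position above the higher one, so inverse scope is available.
The sentence is scopally ambiguous between *several critics* > *every draft* and *every draft* > *several critics*.

Yes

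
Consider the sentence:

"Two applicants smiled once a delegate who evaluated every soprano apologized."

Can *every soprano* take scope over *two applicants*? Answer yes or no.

*every soprano* sits inside the relative clause *who evaluated every soprano*, which is itself inside the adjunct *once a delegate who evaluated every soprano apologized*.
Nested islands: the RC island is itself inside an adjunct island, so wide scope is doubly excluded.
*every soprano* > *two applicants* would require crossing that boundary, which is illicit.

No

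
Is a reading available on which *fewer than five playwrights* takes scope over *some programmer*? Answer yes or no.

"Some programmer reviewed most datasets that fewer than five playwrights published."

No

*fewer than five playwrights* sits inside the relative clause *that fewer than five playwrights published* modifying *most datasets*.
QR out of a relative clause is ruled out by the relative-clause island constraint.
So the wide-scope reading for *fewer than five playwrights* is blocked.
(Only the surface reading survives: one fixed programmer with respect to all the relevant playwrights.)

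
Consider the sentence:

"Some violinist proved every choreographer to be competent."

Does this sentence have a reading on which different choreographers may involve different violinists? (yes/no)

Yes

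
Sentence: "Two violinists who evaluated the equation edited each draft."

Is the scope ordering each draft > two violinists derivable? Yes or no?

*each draft* sits in the matrix clause, not in the relative clause on *two violinists*.
Clause-internal QR can adjoin the lower DP above the subject, yielding the inverse reading.

Yes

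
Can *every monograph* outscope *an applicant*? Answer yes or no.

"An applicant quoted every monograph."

Yes

*every monograph* is the matrix object and *an applicant* the matrix subject; the two are clausemates.
With no island boundary between them, the object can take inverse scope over the subject via ordinary QR within the clause.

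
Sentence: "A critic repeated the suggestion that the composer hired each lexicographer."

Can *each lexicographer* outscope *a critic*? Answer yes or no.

No

*each lexicographer* occurs within the complex NP *the suggestion that the composer hired each lexicographer*.
Noun-complement clauses are scope islands (the Complex NP Constraint): a quantifier inside one cannot scope into the matrix.
The inverse ordering *each lexicographer* > *a critic* is therefore underivable.
(Only the surface reading survives: one fixed critic with respect to all the relevant lexicographers.)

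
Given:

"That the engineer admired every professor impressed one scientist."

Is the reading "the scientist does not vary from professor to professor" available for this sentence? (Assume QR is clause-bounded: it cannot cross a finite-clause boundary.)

That reading corresponds to *one scientist* > *every professor*.
Nothing needs to raise out of an island for *one scientist* > *every professor*: *one scientist* takes scope from its matrix position over the clause containing *every professor*.

Yes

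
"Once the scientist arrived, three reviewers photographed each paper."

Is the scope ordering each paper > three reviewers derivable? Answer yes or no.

Yes

The adjunct island is irrelevant here — *each paper* and *three reviewers* are both in the matrix clause.
Nothing blocks QR of the lower DP to a position above the higher one, so inverse scope is available.
So *each paper* > *three reviewers* is among the available readings.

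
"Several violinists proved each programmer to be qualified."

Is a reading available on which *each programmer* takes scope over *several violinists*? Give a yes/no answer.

Yes

This is an ECM construction: *each programmer* is the infinitival subject, Case-marked by the matrix verb, and the infinitive is transparent for QR.
With no island boundary between them, the object can take inverse scope over the subject via ordinary QR within the clause.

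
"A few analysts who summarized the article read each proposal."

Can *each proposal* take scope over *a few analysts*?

Yes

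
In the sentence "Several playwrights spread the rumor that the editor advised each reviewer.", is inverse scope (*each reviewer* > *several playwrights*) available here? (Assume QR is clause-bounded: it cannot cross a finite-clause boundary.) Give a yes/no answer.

*each reviewer* occurs within the complex NP *the rumor that the editor advised each reviewer*.
The complex NP is opaque for QR — the quantifier is frozen inside the noun's complement.
*each reviewer* is confined to the island and cannot take scope over *several playwrights*.

No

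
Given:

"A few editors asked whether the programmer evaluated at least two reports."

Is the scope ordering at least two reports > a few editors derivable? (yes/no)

No

The target quantifier *at least two reports* is part of the embedded question *whether the programmer evaluated at least two reports*.
The wh-island constraint blocks QR out of an embedded interrogative.
So *at least two reports* cannot raise to a position above *a few editors*.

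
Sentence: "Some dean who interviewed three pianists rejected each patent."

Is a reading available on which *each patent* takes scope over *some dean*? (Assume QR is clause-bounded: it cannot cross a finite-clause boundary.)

*each patent* sits in the matrix clause, not in the relative clause on *some dean*.
Clause-internal QR can adjoin the lower DP above the subject, yielding the inverse reading.

Yes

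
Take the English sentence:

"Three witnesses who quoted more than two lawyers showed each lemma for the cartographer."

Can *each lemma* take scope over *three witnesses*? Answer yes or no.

Yes

*each lemma* sits in the matrix clause, not in the relative clause on *three witnesses*.
Ordinary QR to a clause-peripheral position gives the wide-scope LF for the lower DP.
So *each lemma* > *three witnesses* is among the available readings.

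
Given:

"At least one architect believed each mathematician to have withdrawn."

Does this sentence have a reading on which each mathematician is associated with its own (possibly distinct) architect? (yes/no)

The paraphrase describes the scope ordering *each mathematician* > *at least one architect*.
*each mathematician* is the subject of an ECM infinitive — the infinitival complement of an ECM verb is not a scope island, so *each mathematician* can raise into the matrix clause.
Nothing blocks QR of the lower DP to a position above the higher one, so inverse scope is available.

Yes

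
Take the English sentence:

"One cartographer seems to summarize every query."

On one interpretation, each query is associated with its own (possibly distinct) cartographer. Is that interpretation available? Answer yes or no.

Yes

The described interpretation is the *every query* > *one cartographer* scoping.
The matrix predicate is a raising verb, whose infinitival complement is not a scope island — *every query* can QR into the matrix clause.
Ordinary QR to a clause-peripheral position gives the wide-scope LF for the lower DP.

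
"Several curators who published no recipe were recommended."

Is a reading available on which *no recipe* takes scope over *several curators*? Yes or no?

No

The DP *no recipe* is contained in the relative clause *who published no recipe*.
The relative clause forms an island for QR, so the quantifier is confined to the head noun's restrictor.
*no recipe* > *several curators* would require crossing that boundary, which is illicit.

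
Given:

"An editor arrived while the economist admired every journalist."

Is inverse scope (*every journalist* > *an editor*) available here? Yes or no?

No

Structurally, *every journalist* is inside the adjunct clause *while the economist admired every journalist*.
Since the clause is an adjunct (not a complement), the Adjunct Condition blocks QR across its edge.
The inverse ordering *every journalist* > *an editor* is therefore underivable.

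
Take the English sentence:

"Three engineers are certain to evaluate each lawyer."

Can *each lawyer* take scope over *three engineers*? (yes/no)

Infinitival complements of raising predicates do not block QR; *each lawyer* and *three engineers* are effectively clausemates.
Clause-internal QR can adjoin the lower DP above the subject, yielding the inverse reading.
The sentence is scopally ambiguous between *three engineers* > *each lawyer* and *each lawyer* > *three engineers*.

Yes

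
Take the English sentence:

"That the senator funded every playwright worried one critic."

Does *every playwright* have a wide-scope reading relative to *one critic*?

The target quantifier *every playwright* is part of the sentential subject *that the senator funded every playwright*.
Subjects — clausal subjects included — are islands for extraction, and QR is no exception.
The ordering *every playwright* > *one critic* is therefore underivable.

No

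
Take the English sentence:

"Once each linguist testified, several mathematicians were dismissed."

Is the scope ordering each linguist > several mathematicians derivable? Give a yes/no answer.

No

The DP *each linguist* is contained in the adjunct clause *once each linguist testified*.
Since the clause is an adjunct (not a complement), the Adjunct Condition blocks QR across its edge.
*each linguist* > *several mathematicians* would require crossing that boundary, which is illicit.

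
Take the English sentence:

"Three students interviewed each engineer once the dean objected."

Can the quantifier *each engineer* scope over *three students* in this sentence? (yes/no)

Yes

The adjunct island is irrelevant here — *each engineer* and *three students* are both in the matrix clause.
QR within a single clause is free, so the lower quantifier may take scope over the higher one.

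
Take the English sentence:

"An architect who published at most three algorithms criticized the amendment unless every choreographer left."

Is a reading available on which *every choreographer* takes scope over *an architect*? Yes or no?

No

*every choreographer* occurs within the adjunct clause *unless every choreographer left*.
Since the clause is an adjunct (not a complement), the Adjunct Condition blocks QR across its edge.
The inverse ordering *every choreographer* > *an architect* is therefore underivable.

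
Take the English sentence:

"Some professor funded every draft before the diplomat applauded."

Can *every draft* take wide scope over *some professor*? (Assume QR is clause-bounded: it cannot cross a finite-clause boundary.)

The adjunct clause does not contain *every draft*, which is the matrix object.
With no island boundary between them, the object can take inverse scope over the subject via ordinary QR within the clause.

Yes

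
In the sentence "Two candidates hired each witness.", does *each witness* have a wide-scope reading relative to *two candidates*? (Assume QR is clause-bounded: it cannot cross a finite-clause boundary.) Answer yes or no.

*each witness* is the matrix object and *two candidates* the matrix subject; the two are clausemates.
No island intervenes, so both surface and inverse scope are derivable.

Yes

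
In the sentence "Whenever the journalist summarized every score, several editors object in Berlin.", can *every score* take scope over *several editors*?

No

*every score* sits inside the adjunct clause *whenever the journalist summarized every score*.
Since the clause is an adjunct (not a complement), the Adjunct Condition blocks QR across its edge.
The ordering *every score* > *several editors* is therefore underivable.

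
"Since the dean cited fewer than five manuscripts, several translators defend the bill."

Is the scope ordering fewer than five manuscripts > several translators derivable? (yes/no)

No

Structurally, *fewer than five manuscripts* is inside the adjunct clause *since the dean cited fewer than five manuscripts*.
Adjuncts are opaque for quantifier raising; a quantifier in an adjunct stays inside it.
So *fewer than five manuscripts* cannot raise to a position above *several translators*.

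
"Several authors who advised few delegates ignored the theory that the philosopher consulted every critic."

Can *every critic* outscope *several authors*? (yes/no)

The DP *every critic* is contained in the complex NP *the theory that the philosopher consulted every critic*.
Since the clause is the complement of a nominal head, the CNPC blocks scope extraction.
*every critic* is confined to the island and cannot take scope over *several authors*.

No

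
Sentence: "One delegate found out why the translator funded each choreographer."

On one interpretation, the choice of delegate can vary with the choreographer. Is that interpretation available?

No

That reading corresponds to *each choreographer* > *one delegate*.
The DP *each choreographer* is contained in the embedded question *why the translator funded each choreographer*.
An indirect question is a wh-island; the filled [Spec,CP] blocks QR across the CP edge.
So *each choreographer* cannot raise high enough to outscope *one delegate*; only the surface ordering *one delegate* > *each choreographer* is available.
(Only the surface reading survives: one fixed delegate with respect to all the relevant choreographers.)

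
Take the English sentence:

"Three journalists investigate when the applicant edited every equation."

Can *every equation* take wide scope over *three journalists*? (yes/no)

The target quantifier *every equation* is part of the embedded question *when the applicant edited every equation*.
An indirect question is a wh-island; the filled [Spec,CP] blocks QR across the CP edge.
The inverse ordering *every equation* > *three journalists* is therefore underivable.

No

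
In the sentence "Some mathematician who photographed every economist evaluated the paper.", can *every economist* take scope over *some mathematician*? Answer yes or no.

*every economist* occurs within the relative clause *who photographed every economist*.
The relative clause forms an island for QR, so the quantifier is confined to the head noun's restrictor.
*every economist* > *some mathematician* would require crossing that boundary, which is illicit.
(Only the surface reading survives: one fixed mathematician with respect to all the relevant economists.)

No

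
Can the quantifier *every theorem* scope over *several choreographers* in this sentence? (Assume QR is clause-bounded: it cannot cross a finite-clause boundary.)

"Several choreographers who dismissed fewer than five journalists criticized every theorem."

Yes

Although the sentence contains a relative clause (*who dismissed fewer than five journalists*), *every theorem* is outside it, in the matrix VP.
Ordinary QR to a clause-peripheral position gives the wide-scope LF for the lower DP.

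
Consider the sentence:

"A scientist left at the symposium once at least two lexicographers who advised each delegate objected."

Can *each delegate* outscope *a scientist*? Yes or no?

No

*each delegate* occurs within the relative clause *who advised each delegate*, which is itself inside the adjunct *once at least two lexicographers who advised each delegate objected*.
The quantifier would have to escape first the RC and then the adjunct — two independent island violations.
*each delegate* is confined to the island and cannot take scope over *a scientist*.
(Only the surface reading survives: one fixed scientist with respect to all the relevant delegates.)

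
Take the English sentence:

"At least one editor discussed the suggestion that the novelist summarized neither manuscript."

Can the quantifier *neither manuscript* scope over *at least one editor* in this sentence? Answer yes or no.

No

*neither manuscript* sits inside the complex NP *the suggestion that the novelist summarized neither manuscript*.
Noun-complement clauses are scope islands (the Complex NP Constraint): a quantifier inside one cannot scope into the matrix.
There is no licit LF on which *neither manuscript* c-commands *at least one editor*.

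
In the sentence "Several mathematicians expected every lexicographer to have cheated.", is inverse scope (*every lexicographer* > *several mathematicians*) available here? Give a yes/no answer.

Yes

The ECM infinitive is scope-transparent — *every lexicographer* is free to raise above *several mathematicians*.
Clause-internal QR can adjoin the lower DP above the subject, yielding the inverse reading.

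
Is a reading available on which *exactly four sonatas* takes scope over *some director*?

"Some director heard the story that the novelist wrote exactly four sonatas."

Structurally, *exactly four sonatas* is inside the complex NP *the story that the novelist wrote exactly four sonatas*.
Noun-complement clauses are scope islands (the Complex NP Constraint): a quantifier inside one cannot scope into the matrix.
Hence only narrow scope for *exactly four sonatas* (under *some director*) survives.

No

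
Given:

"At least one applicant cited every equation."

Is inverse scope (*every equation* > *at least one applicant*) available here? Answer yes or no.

Yes

Both DPs are arguments of the same predicate; there is no clause or island boundary between them.
QR within a single clause is free, so the lower quantifier may take scope over the higher one.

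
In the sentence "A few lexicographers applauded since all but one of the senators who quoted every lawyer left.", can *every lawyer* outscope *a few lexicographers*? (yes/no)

No

*every lawyer* occurs within the relative clause *who quoted every lawyer*, which is itself inside the adjunct *since all but one of the senators who quoted every lawyer left*.
Even if one barrier were somehow void, the other would still block QR.
Hence only narrow scope for *every lawyer* (under *a few lexicographers*) survives.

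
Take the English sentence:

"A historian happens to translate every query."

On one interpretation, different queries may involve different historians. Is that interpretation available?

Yes

The described interpretation is the *every query* > *a historian* scoping.
The matrix predicate is a raising verb, whose infinitival complement is not a scope island — *every query* can QR into the matrix clause.
Since no island is crossed, the inverse ordering is licensed alongside surface scope.
So *every query* > *a historian* is among the available readings.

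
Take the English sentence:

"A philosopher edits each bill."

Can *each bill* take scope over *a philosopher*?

Yes

*each bill* is the matrix object and *a philosopher* the matrix subject; the two are clausemates.
No island intervenes, so both surface and inverse scope are derivable.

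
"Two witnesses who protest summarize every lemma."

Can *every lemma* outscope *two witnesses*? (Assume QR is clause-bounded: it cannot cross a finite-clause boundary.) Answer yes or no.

The relative clause *who protest* modifies *two witnesses*, but *every lemma* is not inside that relative clause — it is an argument of the matrix verb.
Ordinary QR to a clause-peripheral position gives the wide-scope LF for the lower DP.

Yes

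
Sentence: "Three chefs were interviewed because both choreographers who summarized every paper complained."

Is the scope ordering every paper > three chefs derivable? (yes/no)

No

The DP *every paper* is contained in the relative clause *who summarized every paper*, which is itself inside the adjunct *because both choreographers who summarized every paper complained*.
Nested islands: the RC island is itself inside an adjunct island, so wide scope is doubly excluded.
So the wide-scope reading for *every paper* is blocked.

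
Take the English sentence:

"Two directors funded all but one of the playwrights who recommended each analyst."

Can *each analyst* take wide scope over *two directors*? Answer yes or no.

The DP *each analyst* is contained in the relative clause *who recommended each analyst* modifying *all but one of the playwrights*.
Quantifiers inside a relative clause are trapped there; the RC boundary blocks QR.
So *each analyst* cannot raise high enough to outscope *two directors*; only the surface ordering *two directors* > *each analyst* is available.

No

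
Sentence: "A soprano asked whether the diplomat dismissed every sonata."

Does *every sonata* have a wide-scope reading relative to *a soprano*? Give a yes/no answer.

The target quantifier *every sonata* is part of the embedded question *whether the diplomat dismissed every sonata*.
Embedded questions are wh-islands: a quantifier inside an indirect question cannot QR into the matrix clause.
So the wide-scope reading for *every sonata* is blocked.
(Only the surface reading survives: one fixed soprano with respect to all the relevant sonatas.)

No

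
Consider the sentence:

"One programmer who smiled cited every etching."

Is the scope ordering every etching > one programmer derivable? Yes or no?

The relative clause *who smiled* modifies *one programmer*, but *every etching* is not inside that relative clause — it is an argument of the matrix verb.
QR within a single clause is free, so the lower quantifier may take scope over the higher one.
Both orderings are possible: *one programmer* > *every etching* and *every etching* > *one programmer*.

Yes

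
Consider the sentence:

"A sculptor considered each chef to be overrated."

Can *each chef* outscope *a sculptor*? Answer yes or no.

*each chef* is the subject of an ECM infinitive — the infinitival complement of an ECM verb is not a scope island, so *each chef* can raise into the matrix clause.
Ordinary QR to a clause-peripheral position gives the wide-scope LF for the lower DP.
So *each chef* > *a sculptor* is among the available readings.

Yes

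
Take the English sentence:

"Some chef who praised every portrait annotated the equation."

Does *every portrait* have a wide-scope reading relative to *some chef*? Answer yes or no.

The DP *every portrait* is contained in the relative clause *who praised every portrait*.
QR out of a relative clause is ruled out by the relative-clause island constraint.
There is no licit LF on which *every portrait* c-commands *some chef*.
(Only the surface reading survives: one fixed chef with respect to all the relevant portraits.)

No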